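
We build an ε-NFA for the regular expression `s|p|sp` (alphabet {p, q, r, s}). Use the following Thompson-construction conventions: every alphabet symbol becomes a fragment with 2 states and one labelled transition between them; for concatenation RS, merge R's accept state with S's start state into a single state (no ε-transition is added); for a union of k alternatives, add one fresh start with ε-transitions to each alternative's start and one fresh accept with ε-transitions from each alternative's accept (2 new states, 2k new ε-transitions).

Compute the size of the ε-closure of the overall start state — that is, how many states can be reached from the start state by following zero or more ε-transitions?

4

Compute the ε-closure size of each fragment's start state recursively; a symbol fragment's start has no outgoing ε-edge, so its closure is just itself (size 1).
  sp — C equals the left operand's closure size = 1 (its accept is not ε-reachable, so the closure stops there)
  s|p|sp — new start ε-reaches every alternative's start; none of them accept ε, so the new accept is not reached: C = 1 + 1 + 1 + 1 = 4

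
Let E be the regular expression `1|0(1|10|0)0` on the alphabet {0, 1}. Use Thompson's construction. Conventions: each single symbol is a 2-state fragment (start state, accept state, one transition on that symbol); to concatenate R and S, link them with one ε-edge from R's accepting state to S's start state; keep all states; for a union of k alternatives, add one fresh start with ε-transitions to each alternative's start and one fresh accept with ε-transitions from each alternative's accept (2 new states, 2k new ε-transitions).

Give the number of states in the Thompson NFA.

Building bottom-up:
Each of the 7 symbol leaves contributes a 2-state fragment.
  10 = 4 states
  1|10|0 = 10 states
  0(1|10|0)0 = 14 states
  1|0(1|10|0)0 = 18 states

18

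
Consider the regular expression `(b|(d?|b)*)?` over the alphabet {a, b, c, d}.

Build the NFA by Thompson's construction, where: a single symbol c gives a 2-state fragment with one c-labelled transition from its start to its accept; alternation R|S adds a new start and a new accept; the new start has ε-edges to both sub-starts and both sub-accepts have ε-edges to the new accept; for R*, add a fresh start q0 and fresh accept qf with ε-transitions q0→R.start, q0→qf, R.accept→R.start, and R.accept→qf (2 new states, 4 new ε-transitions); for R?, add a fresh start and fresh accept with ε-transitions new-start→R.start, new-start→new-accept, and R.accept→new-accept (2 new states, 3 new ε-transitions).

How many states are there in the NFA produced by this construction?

16

Building bottom-up:
Each of the 3 symbol leaves contributes a 2-state fragment.
  d? = 4 states
  d?|b = 8 states
  (d?|b)* = 10 states
  b|(d?|b)* = 14 states
  (b|(d?|b)*)? = 16 states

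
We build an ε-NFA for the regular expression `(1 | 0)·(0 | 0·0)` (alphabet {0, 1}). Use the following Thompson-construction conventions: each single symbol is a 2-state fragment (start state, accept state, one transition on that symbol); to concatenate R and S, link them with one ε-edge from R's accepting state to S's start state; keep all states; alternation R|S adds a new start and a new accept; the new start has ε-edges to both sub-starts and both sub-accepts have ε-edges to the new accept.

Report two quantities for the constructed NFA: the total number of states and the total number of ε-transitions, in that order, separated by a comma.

14, 10

Bottom-up over the parse tree:
Each of the 5 symbol leaves contributes 2 states and 0 ε-transitions.
  1 | 0 → 6 states, 4 ε-transitions
  0·0 → 4 states, 1 ε-transition
  0 | 0·0 → 8 states, 5 ε-transitions
  (1 | 0)·(0 | 0·0) → 14 states, 10 ε-transitions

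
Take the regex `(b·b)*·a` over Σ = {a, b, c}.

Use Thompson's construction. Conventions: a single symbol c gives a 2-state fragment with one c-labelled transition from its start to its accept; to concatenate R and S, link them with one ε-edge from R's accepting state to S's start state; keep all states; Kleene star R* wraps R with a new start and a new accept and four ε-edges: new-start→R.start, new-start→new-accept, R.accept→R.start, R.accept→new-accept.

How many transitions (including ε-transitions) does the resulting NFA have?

9

Building bottom-up:
Each of the 3 symbol leaves contributes 1 transition (1 symbol, 0 ε).
  b·b : 3 transitions (2 symbol, 1 ε)
  (b·b)* : 7 transitions (2 symbol, 5 ε)
  (b·b)*·a : 9 transitions (3 symbol, 6 ε)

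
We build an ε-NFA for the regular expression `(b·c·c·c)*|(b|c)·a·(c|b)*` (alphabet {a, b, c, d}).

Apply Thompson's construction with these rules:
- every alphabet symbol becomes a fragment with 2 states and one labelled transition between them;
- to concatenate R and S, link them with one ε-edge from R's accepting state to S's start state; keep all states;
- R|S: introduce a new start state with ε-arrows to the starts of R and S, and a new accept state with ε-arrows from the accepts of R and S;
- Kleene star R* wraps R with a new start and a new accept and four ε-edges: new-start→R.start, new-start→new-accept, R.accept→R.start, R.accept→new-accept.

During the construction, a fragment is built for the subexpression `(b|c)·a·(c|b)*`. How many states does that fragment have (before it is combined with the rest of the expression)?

Fragment for `(b|c)·a·(c|b)*`:
Each of the 5 symbol leaves contributes a 2-state fragment.
  b|c → 6 states
  c|b → 6 states
  (c|b)* → 8 states
  (b|c)·a·(c|b)* → 16 states

16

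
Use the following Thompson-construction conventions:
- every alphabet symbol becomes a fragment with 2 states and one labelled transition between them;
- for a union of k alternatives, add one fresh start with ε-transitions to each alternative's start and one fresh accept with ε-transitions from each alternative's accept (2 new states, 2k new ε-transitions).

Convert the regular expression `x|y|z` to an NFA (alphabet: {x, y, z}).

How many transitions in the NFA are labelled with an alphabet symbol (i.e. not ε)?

Bottom-up over the parse tree:
Each of the 3 symbol leaves contributes exactly 1 symbol transition.
  x|y|z — 3 symbol transitions

3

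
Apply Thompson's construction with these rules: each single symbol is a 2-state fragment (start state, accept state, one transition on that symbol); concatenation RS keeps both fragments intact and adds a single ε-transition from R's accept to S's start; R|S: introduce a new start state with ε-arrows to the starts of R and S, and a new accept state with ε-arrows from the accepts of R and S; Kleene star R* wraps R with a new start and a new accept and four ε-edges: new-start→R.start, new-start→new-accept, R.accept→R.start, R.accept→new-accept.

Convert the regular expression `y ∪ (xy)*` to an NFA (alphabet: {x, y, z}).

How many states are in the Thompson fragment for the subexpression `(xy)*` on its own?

6

Fragment for `(xy)*`:
Each of the 2 symbol leaves contributes a 2-state fragment.
  xy : 4 states
  (xy)* : 6 states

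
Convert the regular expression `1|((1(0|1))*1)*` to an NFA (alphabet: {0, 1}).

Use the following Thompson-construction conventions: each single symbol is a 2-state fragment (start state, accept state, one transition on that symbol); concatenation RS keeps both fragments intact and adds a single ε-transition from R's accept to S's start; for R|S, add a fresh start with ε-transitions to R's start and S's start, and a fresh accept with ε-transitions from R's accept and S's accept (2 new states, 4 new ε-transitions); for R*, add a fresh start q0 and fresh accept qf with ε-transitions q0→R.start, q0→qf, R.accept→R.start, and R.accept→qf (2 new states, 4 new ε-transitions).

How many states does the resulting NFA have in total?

18

Recursing over subexpressions:
Each of the 5 symbol leaves contributes a 2-state fragment.
  0|1 — 6 states
  1(0|1) — 8 states
  (1(0|1))* — 10 states
  (1(0|1))*1 — 12 states
  ((1(0|1))*1)* — 14 states
  1|((1(0|1))*1)* — 18 states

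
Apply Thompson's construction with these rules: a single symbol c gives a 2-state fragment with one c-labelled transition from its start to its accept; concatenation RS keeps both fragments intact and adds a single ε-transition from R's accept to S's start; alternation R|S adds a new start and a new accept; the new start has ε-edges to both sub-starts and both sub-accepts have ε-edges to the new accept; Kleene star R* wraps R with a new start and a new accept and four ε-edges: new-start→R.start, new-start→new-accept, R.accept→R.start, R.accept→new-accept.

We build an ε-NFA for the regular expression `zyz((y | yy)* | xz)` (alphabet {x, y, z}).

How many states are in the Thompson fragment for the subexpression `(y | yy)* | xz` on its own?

Fragment for `(y | yy)* | xz`:
Each of the 5 symbol leaves contributes a 2-state fragment.
  yy — 4 states
  y | yy — 8 states
  (y | yy)* — 10 states
  xz — 4 states
  (y | yy)* | xz — 16 states

16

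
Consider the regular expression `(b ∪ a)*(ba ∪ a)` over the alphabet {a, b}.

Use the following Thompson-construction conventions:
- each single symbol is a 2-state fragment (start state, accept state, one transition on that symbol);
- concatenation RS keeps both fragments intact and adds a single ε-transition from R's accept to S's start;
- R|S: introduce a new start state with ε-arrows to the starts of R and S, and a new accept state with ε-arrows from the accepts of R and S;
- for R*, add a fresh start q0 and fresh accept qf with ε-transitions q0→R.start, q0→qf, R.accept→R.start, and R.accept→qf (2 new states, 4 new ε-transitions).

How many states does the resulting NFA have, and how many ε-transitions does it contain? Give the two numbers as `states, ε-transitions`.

16, 14

Per subexpression:
Each of the 5 symbol leaves contributes 2 states and 0 ε-transitions.
  b ∪ a → 6 states, 4 ε-transitions
  (b ∪ a)* → 8 states, 8 ε-transitions
  ba → 4 states, 1 ε-transition
  ba ∪ a → 8 states, 5 ε-transitions
  (b ∪ a)*(ba ∪ a) → 16 states, 14 ε-transitions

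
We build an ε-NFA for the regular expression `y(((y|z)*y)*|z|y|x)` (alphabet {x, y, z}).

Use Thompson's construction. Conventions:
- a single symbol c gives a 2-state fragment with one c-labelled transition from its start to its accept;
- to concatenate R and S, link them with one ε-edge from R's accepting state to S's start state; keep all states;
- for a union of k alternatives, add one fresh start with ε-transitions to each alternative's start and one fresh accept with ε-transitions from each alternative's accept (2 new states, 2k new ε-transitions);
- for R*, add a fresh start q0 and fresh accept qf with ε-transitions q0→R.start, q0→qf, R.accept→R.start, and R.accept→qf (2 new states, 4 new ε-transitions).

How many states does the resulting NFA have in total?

Bottom-up over the parse tree:
Each of the 7 symbol leaves contributes a 2-state fragment.
  y|z — 6 states
  (y|z)* — 8 states
  (y|z)*y — 10 states
  ((y|z)*y)* — 12 states
  ((y|z)*y)*|z|y|x — 20 states
  y(((y|z)*y)*|z|y|x) — 22 states

22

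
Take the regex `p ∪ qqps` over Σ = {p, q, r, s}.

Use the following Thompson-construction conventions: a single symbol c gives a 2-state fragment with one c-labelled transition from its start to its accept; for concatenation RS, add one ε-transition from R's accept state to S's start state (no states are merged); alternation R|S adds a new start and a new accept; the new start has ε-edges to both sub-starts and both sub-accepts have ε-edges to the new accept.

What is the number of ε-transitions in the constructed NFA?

7

Building bottom-up:
Each of the 5 symbol leaves contributes 0 ε-transitions.
  qqps → 3 ε-transitions
  p ∪ qqps → 7 ε-transitions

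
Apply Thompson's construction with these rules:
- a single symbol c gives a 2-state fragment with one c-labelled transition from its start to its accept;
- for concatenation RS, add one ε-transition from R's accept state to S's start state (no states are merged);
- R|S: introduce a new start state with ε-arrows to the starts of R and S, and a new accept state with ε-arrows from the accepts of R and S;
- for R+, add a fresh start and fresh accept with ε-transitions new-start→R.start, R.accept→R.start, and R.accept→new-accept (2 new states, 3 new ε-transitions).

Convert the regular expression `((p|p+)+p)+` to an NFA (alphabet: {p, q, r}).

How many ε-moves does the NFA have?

Building bottom-up:
Each of the 3 symbol leaves contributes 0 ε-transitions.
  p+ : 3 ε-transitions
  p|p+ : 7 ε-transitions
  (p|p+)+ : 10 ε-transitions
  (p|p+)+p : 11 ε-transitions
  ((p|p+)+p)+ : 14 ε-transitions

14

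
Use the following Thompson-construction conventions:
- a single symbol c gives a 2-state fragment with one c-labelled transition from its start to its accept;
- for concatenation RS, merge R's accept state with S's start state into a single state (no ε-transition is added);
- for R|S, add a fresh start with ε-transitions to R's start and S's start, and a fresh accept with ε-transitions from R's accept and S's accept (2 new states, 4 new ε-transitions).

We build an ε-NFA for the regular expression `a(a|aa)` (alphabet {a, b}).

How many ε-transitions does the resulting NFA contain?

4

Per subexpression:
Each of the 4 symbol leaves contributes 0 ε-transitions.
  aa — 0 ε-transitions
  a|aa — 4 ε-transitions
  a(a|aa) — 4 ε-transitions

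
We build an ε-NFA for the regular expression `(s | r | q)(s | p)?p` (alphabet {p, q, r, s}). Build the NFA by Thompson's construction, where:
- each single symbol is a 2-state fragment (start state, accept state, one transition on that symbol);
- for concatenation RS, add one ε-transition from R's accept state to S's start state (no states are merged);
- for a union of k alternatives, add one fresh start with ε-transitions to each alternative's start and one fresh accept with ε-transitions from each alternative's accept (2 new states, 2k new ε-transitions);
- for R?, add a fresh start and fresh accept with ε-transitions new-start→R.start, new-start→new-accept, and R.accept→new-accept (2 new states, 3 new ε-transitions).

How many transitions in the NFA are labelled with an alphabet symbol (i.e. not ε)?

6

Recursing over subexpressions:
Each of the 6 symbol leaves contributes exactly 1 symbol transition.
  s | r | q — 3 symbol transitions
  s | p — 2 symbol transitions
  (s | p)? — 2 symbol transitions
  (s | r | q)(s | p)?p — 6 symbol transitions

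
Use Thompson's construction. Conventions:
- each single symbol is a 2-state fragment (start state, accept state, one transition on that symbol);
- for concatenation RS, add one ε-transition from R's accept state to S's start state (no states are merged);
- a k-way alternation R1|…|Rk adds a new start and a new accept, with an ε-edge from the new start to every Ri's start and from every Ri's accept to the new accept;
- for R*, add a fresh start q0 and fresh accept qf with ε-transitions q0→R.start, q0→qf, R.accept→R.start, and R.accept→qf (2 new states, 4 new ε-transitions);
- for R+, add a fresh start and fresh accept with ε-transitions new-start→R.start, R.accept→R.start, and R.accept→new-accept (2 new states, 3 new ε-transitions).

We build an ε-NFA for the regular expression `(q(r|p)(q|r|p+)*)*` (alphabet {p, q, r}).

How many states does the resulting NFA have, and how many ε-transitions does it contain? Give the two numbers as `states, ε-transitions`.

By structural recursion:
Each of the 6 symbol leaves contributes 2 states and 0 ε-transitions.
  r|p : 6 states, 4 ε-transitions
  p+ : 4 states, 3 ε-transitions
  q|r|p+ : 10 states, 9 ε-transitions
  (q|r|p+)* : 12 states, 13 ε-transitions
  q(r|p)(q|r|p+)* : 20 states, 19 ε-transitions
  (q(r|p)(q|r|p+)*)* : 22 states, 23 ε-transitions

22, 23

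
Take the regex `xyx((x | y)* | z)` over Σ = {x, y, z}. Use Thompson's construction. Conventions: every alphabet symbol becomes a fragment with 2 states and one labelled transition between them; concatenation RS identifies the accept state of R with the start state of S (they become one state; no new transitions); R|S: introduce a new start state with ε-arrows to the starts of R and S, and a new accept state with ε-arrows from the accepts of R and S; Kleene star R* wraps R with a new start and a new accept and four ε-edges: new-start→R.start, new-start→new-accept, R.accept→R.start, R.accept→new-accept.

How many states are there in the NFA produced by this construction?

15

Building bottom-up:
Each of the 6 symbol leaves contributes a 2-state fragment.
  x | y = 6 states
  (x | y)* = 8 states
  (x | y)* | z = 12 states
  xyx((x | y)* | z) = 15 states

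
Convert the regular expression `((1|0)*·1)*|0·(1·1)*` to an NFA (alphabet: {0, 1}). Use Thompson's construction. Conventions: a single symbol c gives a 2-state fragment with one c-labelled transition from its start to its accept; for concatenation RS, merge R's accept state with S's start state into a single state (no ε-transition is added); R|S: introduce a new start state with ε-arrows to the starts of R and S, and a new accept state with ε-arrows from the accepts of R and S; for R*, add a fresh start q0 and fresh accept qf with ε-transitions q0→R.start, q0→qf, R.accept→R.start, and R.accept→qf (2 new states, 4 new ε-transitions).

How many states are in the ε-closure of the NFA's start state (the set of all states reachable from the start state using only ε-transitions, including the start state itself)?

Let C(F) = |ε-closure(F.start)| within fragment F, and note whether F accepts ε. Symbol fragments have C = 1 and do not accept ε. Then:
  1|0 — |closure| = 1 + 1 + 1 = 3 (the new accept is not ε-reachable since no branch accepts ε)
  (1|0)* — new start has ε-edges to the inner start and to the new accept, so |closure| = 2 + 3 = 5
  (1|0)*·1 — |closure| = 5 + (1−1) = 5 (closure spills across the concat boundary because the left factor accepts ε)
  ((1|0)*·1)* — |closure| = 1 (new start) + 5 (body) + 1 (new accept) = 7
  1·1 — same as the first factor's closure: |closure| = 1
  (1·1)* — the star's fresh start ε-reaches both the body's start and the fresh accept: |closure| = 2 + 1 = 3
  0·(1·1)* — |closure| equals the left operand's closure size = 1 (its accept is not ε-reachable, so the closure stops there)
  ((1|0)*·1)*|0·(1·1)* — new start ε-reaches every alternative's start; at least one alternative accepts ε, so the union's new accept is reached too: |closure| = 1 + 7 + 1 + 1 = 10

10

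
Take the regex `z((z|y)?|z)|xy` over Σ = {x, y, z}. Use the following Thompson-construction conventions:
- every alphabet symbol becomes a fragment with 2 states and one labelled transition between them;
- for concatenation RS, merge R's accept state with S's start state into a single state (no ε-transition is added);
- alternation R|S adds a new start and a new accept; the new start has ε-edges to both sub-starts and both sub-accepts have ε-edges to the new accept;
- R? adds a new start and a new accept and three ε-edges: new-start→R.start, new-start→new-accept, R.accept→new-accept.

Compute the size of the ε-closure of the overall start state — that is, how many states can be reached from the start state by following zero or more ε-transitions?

3

Compute the ε-closure size of each fragment's start state recursively; a symbol fragment's start has no outgoing ε-edge, so its closure is just itself (size 1).
  z|y : |ε-closure| = 1 + 1 + 1 = 3 (the new accept is not ε-reachable since no branch accepts ε)
  (z|y)? : |ε-closure| = 1 (new start) + 3 (body) + 1 (new accept, via ε) = 5
  (z|y)?|z : new start ε-reaches every alternative's start; at least one alternative accepts ε, so the union's new accept is reached too: |ε-closure| = 1 + 5 + 1 + 1 = 8
  z((z|y)?|z) : same as the first factor's closure: |ε-closure| = 1
  xy : |ε-closure| equals the left operand's closure size = 1 (its accept is not ε-reachable, so the closure stops there)
  z((z|y)?|z)|xy : new start ε-reaches every alternative's start; none of them accept ε, so the new accept is not reached: |ε-closure| = 1 + 1 + 1 = 3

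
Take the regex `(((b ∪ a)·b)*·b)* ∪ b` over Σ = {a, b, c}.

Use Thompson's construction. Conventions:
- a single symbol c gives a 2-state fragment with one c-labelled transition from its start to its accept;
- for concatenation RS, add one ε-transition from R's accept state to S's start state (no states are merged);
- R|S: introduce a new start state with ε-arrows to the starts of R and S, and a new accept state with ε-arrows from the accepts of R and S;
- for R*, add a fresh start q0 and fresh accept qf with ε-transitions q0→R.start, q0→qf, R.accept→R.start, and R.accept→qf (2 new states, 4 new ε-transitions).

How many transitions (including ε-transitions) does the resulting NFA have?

Building bottom-up:
Each of the 5 symbol leaves contributes 1 transition (1 symbol, 0 ε).
  b ∪ a → 6 transitions (2 symbol, 4 ε)
  (b ∪ a)·b → 8 transitions (3 symbol, 5 ε)
  ((b ∪ a)·b)* → 12 transitions (3 symbol, 9 ε)
  ((b ∪ a)·b)*·b → 14 transitions (4 symbol, 10 ε)
  (((b ∪ a)·b)*·b)* → 18 transitions (4 symbol, 14 ε)
  (((b ∪ a)·b)*·b)* ∪ b → 23 transitions (5 symbol, 18 ε)

23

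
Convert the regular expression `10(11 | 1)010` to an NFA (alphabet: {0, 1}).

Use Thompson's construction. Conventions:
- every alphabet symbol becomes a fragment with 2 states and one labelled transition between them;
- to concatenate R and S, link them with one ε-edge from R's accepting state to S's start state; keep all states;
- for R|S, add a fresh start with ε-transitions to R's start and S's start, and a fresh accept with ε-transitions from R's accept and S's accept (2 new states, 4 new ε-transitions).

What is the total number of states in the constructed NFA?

Building bottom-up:
Each of the 8 symbol leaves contributes a 2-state fragment.
  11 : 4 states
  11 | 1 : 8 states
  10(11 | 1)010 : 18 states

18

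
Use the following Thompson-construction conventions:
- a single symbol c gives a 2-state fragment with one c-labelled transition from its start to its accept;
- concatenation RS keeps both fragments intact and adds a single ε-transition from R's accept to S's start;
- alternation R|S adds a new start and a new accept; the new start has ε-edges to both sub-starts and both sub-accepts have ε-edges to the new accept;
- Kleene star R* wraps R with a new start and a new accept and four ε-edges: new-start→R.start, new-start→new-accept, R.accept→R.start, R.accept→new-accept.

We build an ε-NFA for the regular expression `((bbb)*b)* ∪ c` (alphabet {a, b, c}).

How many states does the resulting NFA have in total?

16

By structural recursion:
Each of the 5 symbol leaves contributes a 2-state fragment.
  bbb → 6 states
  (bbb)* → 8 states
  (bbb)*b → 10 states
  ((bbb)*b)* → 12 states
  ((bbb)*b)* ∪ c → 16 states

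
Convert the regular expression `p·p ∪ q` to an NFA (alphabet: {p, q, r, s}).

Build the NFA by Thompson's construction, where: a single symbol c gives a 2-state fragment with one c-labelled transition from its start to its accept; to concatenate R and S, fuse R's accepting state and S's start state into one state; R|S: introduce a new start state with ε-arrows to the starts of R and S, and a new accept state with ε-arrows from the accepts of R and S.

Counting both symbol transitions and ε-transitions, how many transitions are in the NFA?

7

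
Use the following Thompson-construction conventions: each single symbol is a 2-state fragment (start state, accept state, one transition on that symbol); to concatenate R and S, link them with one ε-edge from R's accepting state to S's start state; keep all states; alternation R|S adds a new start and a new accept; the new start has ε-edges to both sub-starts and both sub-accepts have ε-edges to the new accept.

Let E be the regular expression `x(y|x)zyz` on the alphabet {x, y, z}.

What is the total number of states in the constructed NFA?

Per subexpression:
Each of the 6 symbol leaves contributes a 2-state fragment.
  y|x : 6 states
  x(y|x)zyz : 14 states

14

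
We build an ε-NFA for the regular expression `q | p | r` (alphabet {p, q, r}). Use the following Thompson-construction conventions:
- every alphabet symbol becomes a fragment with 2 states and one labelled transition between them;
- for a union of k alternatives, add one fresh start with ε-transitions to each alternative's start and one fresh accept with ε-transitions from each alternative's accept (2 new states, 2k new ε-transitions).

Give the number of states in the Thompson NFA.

Bottom-up over the parse tree:
Each of the 3 symbol leaves contributes a 2-state fragment.
  q | p | r : 8 states

8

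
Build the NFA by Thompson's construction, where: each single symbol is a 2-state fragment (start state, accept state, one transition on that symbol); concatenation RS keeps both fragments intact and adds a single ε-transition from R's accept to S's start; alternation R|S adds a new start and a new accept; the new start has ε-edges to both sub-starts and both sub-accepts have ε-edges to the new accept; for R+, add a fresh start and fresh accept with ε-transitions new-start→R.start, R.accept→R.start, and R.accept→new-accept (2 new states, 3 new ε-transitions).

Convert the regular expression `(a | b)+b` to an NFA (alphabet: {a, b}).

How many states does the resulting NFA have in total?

10

Recursing over subexpressions:
Each of the 3 symbol leaves contributes a 2-state fragment.
  a | b : 6 states
  (a | b)+ : 8 states
  (a | b)+b : 10 states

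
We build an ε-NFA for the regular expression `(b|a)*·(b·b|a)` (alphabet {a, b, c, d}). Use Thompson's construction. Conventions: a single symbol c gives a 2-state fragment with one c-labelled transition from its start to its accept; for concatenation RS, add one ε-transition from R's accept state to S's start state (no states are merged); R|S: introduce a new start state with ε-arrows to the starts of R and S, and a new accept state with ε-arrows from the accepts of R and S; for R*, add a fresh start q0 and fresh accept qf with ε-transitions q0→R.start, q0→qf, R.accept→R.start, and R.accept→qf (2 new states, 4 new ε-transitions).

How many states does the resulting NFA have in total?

16

Per subexpression:
Each of the 5 symbol leaves contributes a 2-state fragment.
  b|a = 6 states
  (b|a)* = 8 states
  b·b = 4 states
  b·b|a = 8 states
  (b|a)*·(b·b|a) = 16 states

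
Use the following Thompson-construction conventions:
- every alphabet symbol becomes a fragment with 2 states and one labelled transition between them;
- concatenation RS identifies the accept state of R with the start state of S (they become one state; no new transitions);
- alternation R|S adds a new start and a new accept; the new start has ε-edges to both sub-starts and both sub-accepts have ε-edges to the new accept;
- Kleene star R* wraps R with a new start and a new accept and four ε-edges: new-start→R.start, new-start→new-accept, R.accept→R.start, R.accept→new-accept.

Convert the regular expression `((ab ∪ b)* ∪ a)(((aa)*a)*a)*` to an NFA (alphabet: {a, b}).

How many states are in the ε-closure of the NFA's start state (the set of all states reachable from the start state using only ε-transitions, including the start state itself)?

14

Work bottom-up. For each fragment F, track |ε-closure(F.start)| and whether F's accept lies in that closure (i.e. whether F accepts ε). A single-symbol fragment has closure size 1 and does not accept ε.
  ab : same as the first factor's closure: |ε-closure| = 1
  ab ∪ b : |ε-closure| = 1 + 1 + 1 = 3 (the new accept is not ε-reachable since no branch accepts ε)
  (ab ∪ b)* : new start has ε-edges to the inner start and to the new accept, so |ε-closure| = 2 + 3 = 5
  (ab ∪ b)* ∪ a : |ε-closure| = 1 (new start) + (5 + 1) + 1 (new accept, since some branch ε-reaches its own accept) = 8
  aa : same as the first factor's closure: |ε-closure| = 1
  (aa)* : new start has ε-edges to the inner start and to the new accept, so |ε-closure| = 2 + 1 = 3
  (aa)*a : |ε-closure| = 3 + (1−1) = 3 (closure spills across the concat boundary because the left factor accepts ε)
  ((aa)*a)* : |ε-closure| = 1 (new start) + 3 (body) + 1 (new accept) = 5
  ((aa)*a)*a : the left operand accepts ε, so the closure extends into the next operand (the shared merged state is already counted); |ε-closure| = 5 + (1−1) = 5
  (((aa)*a)*a)* : |ε-closure| = 1 (new start) + 5 (body) + 1 (new accept) = 7
  ((ab ∪ b)* ∪ a)(((aa)*a)*a)* : the left operand accepts ε, so the closure extends into the next operand (the shared merged state is already counted); |ε-closure| = 8 + (7−1) = 14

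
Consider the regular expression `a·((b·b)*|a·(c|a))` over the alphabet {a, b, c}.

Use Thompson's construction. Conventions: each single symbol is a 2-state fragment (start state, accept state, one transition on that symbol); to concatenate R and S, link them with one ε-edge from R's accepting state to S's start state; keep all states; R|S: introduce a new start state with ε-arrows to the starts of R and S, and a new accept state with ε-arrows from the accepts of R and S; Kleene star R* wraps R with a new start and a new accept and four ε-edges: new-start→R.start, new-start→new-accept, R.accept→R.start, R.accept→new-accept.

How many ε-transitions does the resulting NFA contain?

15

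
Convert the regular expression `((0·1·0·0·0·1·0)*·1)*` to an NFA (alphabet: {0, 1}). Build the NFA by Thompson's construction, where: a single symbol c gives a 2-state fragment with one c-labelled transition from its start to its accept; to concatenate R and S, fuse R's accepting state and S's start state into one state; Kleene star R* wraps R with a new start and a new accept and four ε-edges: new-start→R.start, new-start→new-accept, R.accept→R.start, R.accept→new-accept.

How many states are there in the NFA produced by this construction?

13

Per subexpression:
Each of the 8 symbol leaves contributes a 2-state fragment.
  0·1·0·0·0·1·0 : 8 states
  (0·1·0·0·0·1·0)* : 10 states
  (0·1·0·0·0·1·0)*·1 : 11 states
  ((0·1·0·0·0·1·0)*·1)* : 13 states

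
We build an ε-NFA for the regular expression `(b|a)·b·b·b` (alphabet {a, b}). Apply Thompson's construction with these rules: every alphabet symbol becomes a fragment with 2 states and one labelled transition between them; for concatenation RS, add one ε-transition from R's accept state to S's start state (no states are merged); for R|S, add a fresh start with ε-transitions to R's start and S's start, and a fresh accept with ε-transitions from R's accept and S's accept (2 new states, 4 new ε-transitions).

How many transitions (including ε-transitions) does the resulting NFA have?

Bottom-up over the parse tree:
Each of the 5 symbol leaves contributes 1 transition (1 symbol, 0 ε).
  b|a : 6 transitions (2 symbol, 4 ε)
  (b|a)·b·b·b : 12 transitions (5 symbol, 7 ε)

12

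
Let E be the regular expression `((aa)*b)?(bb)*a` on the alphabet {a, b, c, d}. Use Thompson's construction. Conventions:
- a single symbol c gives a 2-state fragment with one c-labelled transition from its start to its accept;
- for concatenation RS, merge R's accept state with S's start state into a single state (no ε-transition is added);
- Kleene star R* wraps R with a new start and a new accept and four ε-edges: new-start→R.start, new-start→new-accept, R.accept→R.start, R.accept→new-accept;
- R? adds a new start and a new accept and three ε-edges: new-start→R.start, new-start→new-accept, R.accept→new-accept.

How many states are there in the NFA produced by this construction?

Building bottom-up:
Each of the 6 symbol leaves contributes a 2-state fragment.
  aa = 3 states
  (aa)* = 5 states
  (aa)*b = 6 states
  ((aa)*b)? = 8 states
  bb = 3 states
  (bb)* = 5 states
  ((aa)*b)?(bb)*a = 13 states

13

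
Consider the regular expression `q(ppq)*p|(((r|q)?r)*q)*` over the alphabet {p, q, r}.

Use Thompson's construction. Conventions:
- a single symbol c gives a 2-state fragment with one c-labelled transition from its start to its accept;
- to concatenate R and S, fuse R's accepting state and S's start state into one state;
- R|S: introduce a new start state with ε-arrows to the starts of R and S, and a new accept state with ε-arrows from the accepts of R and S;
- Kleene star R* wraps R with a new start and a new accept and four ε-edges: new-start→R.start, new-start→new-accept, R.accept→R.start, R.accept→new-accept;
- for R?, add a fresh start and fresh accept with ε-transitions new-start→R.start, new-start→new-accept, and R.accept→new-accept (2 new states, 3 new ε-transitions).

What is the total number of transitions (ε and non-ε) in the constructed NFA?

Per subexpression:
Each of the 9 symbol leaves contributes 1 transition (1 symbol, 0 ε).
  ppq = 3 transitions (3 symbol, 0 ε)
  (ppq)* = 7 transitions (3 symbol, 4 ε)
  q(ppq)*p = 9 transitions (5 symbol, 4 ε)
  r|q = 6 transitions (2 symbol, 4 ε)
  (r|q)? = 9 transitions (2 symbol, 7 ε)
  (r|q)?r = 10 transitions (3 symbol, 7 ε)
  ((r|q)?r)* = 14 transitions (3 symbol, 11 ε)
  ((r|q)?r)*q = 15 transitions (4 symbol, 11 ε)
  (((r|q)?r)*q)* = 19 transitions (4 symbol, 15 ε)
  q(ppq)*p|(((r|q)?r)*q)* = 32 transitions (9 symbol, 23 ε)

32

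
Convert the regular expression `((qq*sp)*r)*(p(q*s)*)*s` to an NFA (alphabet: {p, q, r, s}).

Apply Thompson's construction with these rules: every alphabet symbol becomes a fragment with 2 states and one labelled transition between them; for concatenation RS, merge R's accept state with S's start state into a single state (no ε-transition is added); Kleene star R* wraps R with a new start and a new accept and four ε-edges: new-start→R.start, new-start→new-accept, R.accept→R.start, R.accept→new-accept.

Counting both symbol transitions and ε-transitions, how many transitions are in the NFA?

Recursing over subexpressions:
Each of the 9 symbol leaves contributes 1 transition (1 symbol, 0 ε).
  q* — 5 transitions (1 symbol, 4 ε)
  qq*sp — 8 transitions (4 symbol, 4 ε)
  (qq*sp)* — 12 transitions (4 symbol, 8 ε)
  (qq*sp)*r — 13 transitions (5 symbol, 8 ε)
  ((qq*sp)*r)* — 17 transitions (5 symbol, 12 ε)
  q* — 5 transitions (1 symbol, 4 ε)
  q*s — 6 transitions (2 symbol, 4 ε)
  (q*s)* — 10 transitions (2 symbol, 8 ε)
  p(q*s)* — 11 transitions (3 symbol, 8 ε)
  (p(q*s)*)* — 15 transitions (3 symbol, 12 ε)
  ((qq*sp)*r)*(p(q*s)*)*s — 33 transitions (9 symbol, 24 ε)

33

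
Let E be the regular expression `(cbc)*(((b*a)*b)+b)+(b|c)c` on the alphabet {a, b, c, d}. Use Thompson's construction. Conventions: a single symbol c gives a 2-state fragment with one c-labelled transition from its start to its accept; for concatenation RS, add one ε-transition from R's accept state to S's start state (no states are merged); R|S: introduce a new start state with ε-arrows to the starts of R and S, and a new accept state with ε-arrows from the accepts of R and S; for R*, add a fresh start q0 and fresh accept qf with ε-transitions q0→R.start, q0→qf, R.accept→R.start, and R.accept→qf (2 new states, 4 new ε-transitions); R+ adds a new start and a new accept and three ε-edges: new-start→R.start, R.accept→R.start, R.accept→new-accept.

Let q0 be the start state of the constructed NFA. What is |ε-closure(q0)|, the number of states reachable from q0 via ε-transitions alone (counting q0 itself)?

Work bottom-up. For each fragment F, track |ε-closure(F.start)| and whether F's accept lies in that closure (i.e. whether F accepts ε). A single-symbol fragment has closure size 1 and does not accept ε.
  cbc — |ε-closure| equals the left operand's closure size = 1 (its accept is not ε-reachable, so the closure stops there)
  (cbc)* — |ε-closure| = 1 (new start) + 1 (body) + 1 (new accept) = 3
  b* — |ε-closure| = 1 (new start) + 1 (body) + 1 (new accept) = 3
  b*a — the left operand accepts ε, so the closure extends into the next operand (via the concat ε-link); |ε-closure| = 3 + 1 = 4
  (b*a)* — |ε-closure| = 1 (new start) + 4 (body) + 1 (new accept) = 6
  (b*a)*b — |ε-closure| = 6 + 1 = 7 (closure spills across the concat boundary because the left factor accepts ε)
  ((b*a)*b)+ — new start ε-reaches only the body's start; the new accept needs a symbol first: |ε-closure| = 1 + 7 = 8
  ((b*a)*b)+b — same as the first factor's closure: |ε-closure| = 8
  (((b*a)*b)+b)+ — |ε-closure| = 1 + 8 = 9 (the body doesn't accept ε, so the new accept is not reached)
  b|c — |ε-closure| = 1 + 1 + 1 = 3 (the new accept is not ε-reachable since no branch accepts ε)
  (cbc)*(((b*a)*b)+b)+(b|c)c — the left operand accepts ε, so the closure extends into the next operand (via the concat ε-link); |ε-closure| = 3 + 9 = 12

12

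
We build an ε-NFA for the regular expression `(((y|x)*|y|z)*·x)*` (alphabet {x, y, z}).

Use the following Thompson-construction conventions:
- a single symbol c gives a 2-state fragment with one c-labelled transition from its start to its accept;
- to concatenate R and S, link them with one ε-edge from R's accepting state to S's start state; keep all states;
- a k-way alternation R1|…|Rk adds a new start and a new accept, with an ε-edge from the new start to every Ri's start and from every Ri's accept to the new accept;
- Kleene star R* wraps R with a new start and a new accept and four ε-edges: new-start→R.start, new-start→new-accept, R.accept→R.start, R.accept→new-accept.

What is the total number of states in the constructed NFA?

Bottom-up over the parse tree:
Each of the 5 symbol leaves contributes a 2-state fragment.
  y|x = 6 states
  (y|x)* = 8 states
  (y|x)*|y|z = 14 states
  ((y|x)*|y|z)* = 16 states
  ((y|x)*|y|z)*·x = 18 states
  (((y|x)*|y|z)*·x)* = 20 states

20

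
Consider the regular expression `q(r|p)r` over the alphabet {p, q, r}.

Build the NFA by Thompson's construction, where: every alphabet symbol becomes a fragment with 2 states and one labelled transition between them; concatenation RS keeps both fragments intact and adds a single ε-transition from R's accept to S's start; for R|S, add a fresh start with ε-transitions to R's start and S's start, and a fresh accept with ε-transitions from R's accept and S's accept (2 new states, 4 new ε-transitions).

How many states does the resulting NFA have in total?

Building bottom-up:
Each of the 4 symbol leaves contributes a 2-state fragment.
  r|p — 6 states
  q(r|p)r — 10 states

10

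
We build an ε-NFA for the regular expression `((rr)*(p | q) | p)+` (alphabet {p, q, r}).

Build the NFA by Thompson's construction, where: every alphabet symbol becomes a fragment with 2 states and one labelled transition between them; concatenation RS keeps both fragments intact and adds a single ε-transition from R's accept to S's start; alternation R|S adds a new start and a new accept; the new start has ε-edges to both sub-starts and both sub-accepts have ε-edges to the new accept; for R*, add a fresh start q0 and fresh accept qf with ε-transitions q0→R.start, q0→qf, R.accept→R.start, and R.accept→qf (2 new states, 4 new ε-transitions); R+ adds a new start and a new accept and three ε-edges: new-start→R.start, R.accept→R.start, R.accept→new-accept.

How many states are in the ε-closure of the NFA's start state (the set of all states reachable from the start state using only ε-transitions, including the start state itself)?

Let C(F) = |ε-closure(F.start)| within fragment F, and note whether F accepts ε. Symbol fragments have C = 1 and do not accept ε. Then:
  rr : same as the first factor's closure: |closure| = 1
  (rr)* : the star's fresh start ε-reaches both the body's start and the fresh accept: |closure| = 2 + 1 = 3
  p | q : new start ε-reaches every alternative's start; none of them accept ε, so the new accept is not reached: |closure| = 1 + 1 + 1 = 3
  (rr)*(p | q) : the left operand accepts ε, so the closure extends into the next operand (via the concat ε-link); |closure| = 3 + 3 = 6
  (rr)*(p | q) | p : new start ε-reaches every alternative's start; none of them accept ε, so the new accept is not reached: |closure| = 1 + 6 + 1 = 8
  ((rr)*(p | q) | p)+ : |closure| = 1 + 8 = 9 (the body doesn't accept ε, so the new accept is not reached)

9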